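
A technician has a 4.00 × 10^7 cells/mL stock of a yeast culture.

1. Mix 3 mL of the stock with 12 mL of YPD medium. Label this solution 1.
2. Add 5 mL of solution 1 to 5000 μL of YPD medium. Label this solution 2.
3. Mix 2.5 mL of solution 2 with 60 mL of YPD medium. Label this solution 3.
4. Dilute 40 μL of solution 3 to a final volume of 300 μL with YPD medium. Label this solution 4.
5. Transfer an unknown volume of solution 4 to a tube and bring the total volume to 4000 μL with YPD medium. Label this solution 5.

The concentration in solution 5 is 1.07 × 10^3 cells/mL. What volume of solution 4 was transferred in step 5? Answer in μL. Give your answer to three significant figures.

Step 1: 3 mL + 12 mL = 15 mL total → factor 15/3 = 5
Step 2: 5 mL + 5000 μL = 10 mL total → factor 10/5 = 2
Step 3: 2.5 mL + 60 mL = 62.5 mL total → factor 62.5/2.5 = 25
Step 4: 40 μL brought to 300 μL → factor 300/40 = 7.5
Step 5: v brought to 4000 μL → factor = 4000 μL/v
Product of known-step factors = 1875
Overall factor = 4.00 × 10^7 cells/mL / (1.07 × 10^3 cells/mL) = 37383
Step-5 factor = 37383 / 1875 = 19.938
v = 4000 μL / 19.938 = 201 μL

201 μL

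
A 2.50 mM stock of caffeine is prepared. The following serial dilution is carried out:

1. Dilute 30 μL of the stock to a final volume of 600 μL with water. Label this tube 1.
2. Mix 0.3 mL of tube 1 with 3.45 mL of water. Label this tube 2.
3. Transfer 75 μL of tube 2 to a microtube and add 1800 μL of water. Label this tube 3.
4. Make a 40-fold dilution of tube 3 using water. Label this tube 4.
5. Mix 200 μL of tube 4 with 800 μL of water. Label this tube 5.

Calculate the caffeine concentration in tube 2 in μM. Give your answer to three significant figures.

Step 1: 30 μL brought to 600 μL → factor 600/30 = 20
Step 2: 0.3 mL + 3.45 mL = 3.75 mL total → factor 3.75/0.3 = 12.5
Dilution factor through tube 2 = 20 × 12.5 = 250
[tube 2] = 2.50 mM / 250 = 0.01000 mM = 10.0 μM

10.0 μM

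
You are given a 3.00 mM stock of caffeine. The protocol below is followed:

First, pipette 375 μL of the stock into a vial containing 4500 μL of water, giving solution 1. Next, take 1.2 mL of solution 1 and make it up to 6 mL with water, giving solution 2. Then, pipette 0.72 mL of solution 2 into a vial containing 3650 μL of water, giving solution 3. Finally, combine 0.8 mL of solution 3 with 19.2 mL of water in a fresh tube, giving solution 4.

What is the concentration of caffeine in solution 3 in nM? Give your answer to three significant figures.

Step 1: 375 μL + 4500 μL = 4875 μL total → factor 4875/375 = 13
Step 2: 1.2 mL brought to 6 mL → factor 6/1.2 = 5
Step 3: 0.72 mL + 3650 μL = 4.37 mL total → factor 4.37/0.72 = 6.0694
Dilution factor through solution 3 = 13 × 5 × 6.0694 = 394.51
[solution 3] = 3.00 mM / 394.51 = 0.007604 mM = 7.60 × 10^3 nM

7.60 × 10^3 nM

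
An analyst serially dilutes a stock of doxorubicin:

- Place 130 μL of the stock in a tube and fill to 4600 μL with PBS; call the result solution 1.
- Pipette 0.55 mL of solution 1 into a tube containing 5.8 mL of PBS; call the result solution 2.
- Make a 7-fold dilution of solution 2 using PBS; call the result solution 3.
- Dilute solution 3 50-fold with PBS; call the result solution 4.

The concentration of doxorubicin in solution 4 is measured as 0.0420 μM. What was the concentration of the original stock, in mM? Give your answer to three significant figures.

Step 1: 130 μL brought to 4600 μL → factor 4600/130 = 35.385
Step 2: 0.55 mL + 5.8 mL = 6.35 mL total → factor 6.35/0.55 = 11.545
Step 3: 7-fold → factor 7
Step 4: 50-fold → factor 50
Overall dilution factor = 35.385 × 11.545 × 7 × 50 = 1.4299 × 10^5
Stock = 0.0420 μM × 1.4299 × 10^5 = 6005 μM = 6.01 mM

6.01 mM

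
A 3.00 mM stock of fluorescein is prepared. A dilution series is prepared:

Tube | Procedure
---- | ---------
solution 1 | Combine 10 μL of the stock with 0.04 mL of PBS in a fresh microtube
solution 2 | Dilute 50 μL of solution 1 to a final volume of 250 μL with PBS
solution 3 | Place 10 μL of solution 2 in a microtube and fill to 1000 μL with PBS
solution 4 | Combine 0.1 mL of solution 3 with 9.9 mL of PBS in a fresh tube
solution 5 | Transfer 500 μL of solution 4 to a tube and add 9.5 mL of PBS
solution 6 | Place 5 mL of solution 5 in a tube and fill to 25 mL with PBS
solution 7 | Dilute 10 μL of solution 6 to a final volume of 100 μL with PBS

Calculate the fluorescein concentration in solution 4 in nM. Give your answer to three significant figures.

12.0 nM

Step 1: 10 μL + 0.04 mL = 50 μL total → factor 50/10 = 5
Step 2: 50 μL brought to 250 μL → factor 250/50 = 5
Step 3: 10 μL brought to 1000 μL → factor 1000/10 = 100
Step 4: 0.1 mL + 9.9 mL = 10 mL total → factor 10/0.1 = 100
Dilution factor through solution 4 = 5 × 5 × 100 × 100 = 2.5 × 10^5
[solution 4] = 3.00 mM / 2.5 × 10^5 = 1.200 × 10^-5 mM = 12.0 nM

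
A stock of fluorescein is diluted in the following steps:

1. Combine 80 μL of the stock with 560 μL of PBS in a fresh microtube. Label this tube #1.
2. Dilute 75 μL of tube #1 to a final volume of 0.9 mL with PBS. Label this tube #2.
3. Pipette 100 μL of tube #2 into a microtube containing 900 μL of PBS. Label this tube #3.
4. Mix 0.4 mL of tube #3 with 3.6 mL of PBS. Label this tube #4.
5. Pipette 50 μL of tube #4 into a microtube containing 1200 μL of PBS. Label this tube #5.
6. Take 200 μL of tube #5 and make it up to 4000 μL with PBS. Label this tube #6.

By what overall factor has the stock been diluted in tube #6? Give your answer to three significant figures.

4.80 × 10^6

Step 1: 80 μL + 560 μL = 640 μL total → factor 640/80 = 8
Step 2: 75 μL brought to 0.9 mL → factor 900/75 = 12
Step 3: 100 μL + 900 μL = 1000 μL total → factor 1000/100 = 10
Step 4: 0.4 mL + 3.6 mL = 4 mL total → factor 4/0.4 = 10
Step 5: 50 μL + 1200 μL = 1250 μL total → factor 1250/50 = 25
Step 6: 200 μL brought to 4000 μL → factor 4000/200 = 20
Overall dilution factor = 8 × 12 × 10 × 10 × 25 × 20 = 4.8 × 10^6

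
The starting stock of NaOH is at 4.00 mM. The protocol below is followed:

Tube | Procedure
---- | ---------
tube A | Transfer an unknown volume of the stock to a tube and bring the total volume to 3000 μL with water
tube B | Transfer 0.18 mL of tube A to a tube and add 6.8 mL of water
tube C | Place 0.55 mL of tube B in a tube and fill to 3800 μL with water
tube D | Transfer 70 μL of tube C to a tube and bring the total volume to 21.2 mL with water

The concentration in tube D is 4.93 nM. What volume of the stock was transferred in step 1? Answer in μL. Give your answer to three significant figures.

Step 1: v brought to 3000 μL → factor = 3000 μL/v
Step 2: 0.18 mL + 6.8 mL = 6.98 mL total → factor 6.98/0.18 = 38.778
Step 3: 0.55 mL brought to 3800 μL → factor 3.8/0.55 = 6.9091
Step 4: 70 μL brought to 21.2 mL → factor 21200/70 = 302.86
Product of known-step factors = 81141
Overall factor = 4.00 mM / (4.93 nM) = 8.1136 × 10^5
Step-1 factor = 8.1136 × 10^5 / 81141 = 9.9993
v = 3000 μL / 9.9993 = 300 μL

300 μL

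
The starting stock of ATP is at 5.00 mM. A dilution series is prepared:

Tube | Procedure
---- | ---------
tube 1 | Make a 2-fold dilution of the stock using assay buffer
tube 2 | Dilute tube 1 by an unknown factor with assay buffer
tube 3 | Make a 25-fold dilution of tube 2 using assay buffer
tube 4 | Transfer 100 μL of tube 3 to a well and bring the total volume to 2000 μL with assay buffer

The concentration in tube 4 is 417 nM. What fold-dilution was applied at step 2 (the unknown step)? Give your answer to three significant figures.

12.0-fold

Step 1: 2-fold → factor 2
Step 2: unknown factor x
Step 3: 25-fold → factor 25
Step 4: 100 μL brought to 2000 μL → factor 2000/100 = 20
Product of known-step factors = 1000
Overall factor = 5.00 mM / (417 nM) = 11990
x = 11990 / 1000 = 12.0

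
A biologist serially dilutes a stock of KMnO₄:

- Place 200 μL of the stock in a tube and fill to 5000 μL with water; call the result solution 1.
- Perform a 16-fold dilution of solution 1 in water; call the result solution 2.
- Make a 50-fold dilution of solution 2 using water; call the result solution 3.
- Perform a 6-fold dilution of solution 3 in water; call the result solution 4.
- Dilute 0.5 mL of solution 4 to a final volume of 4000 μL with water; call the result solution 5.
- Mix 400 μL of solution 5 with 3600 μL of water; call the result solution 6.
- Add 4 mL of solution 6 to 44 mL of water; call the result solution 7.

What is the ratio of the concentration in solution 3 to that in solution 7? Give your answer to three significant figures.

Step 1: 200 μL brought to 5000 μL → factor 5000/200 = 25
Step 2: 16-fold → factor 16
Step 3: 50-fold → factor 50
Step 4: 6-fold → factor 6
Step 5: 0.5 mL brought to 4000 μL → factor 4/0.5 = 8
Step 6: 400 μL + 3600 μL = 4000 μL total → factor 4000/400 = 10
Step 7: 4 mL + 44 mL = 48 mL total → factor 48/4 = 12
Dilution factor to solution 3 = 20000; to solution 7 = 1.152 × 10^8
[solution 3]/[solution 7] = (factor to solution 7)/(factor to solution 3) = 1.152 × 10^8/20000 = 5.76 × 10^3

5.76 × 10^3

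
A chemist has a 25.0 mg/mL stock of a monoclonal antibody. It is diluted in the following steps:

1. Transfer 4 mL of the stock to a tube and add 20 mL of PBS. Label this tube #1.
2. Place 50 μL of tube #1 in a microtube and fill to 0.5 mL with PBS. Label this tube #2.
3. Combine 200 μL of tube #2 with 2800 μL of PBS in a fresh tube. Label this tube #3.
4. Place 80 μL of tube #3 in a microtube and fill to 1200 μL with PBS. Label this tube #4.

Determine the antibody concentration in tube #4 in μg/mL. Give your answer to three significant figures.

1.85 μg/mL

Step 1: 4 mL + 20 mL = 24 mL total → factor 24/4 = 6
Step 2: 50 μL brought to 0.5 mL → factor 500/50 = 10
Step 3: 200 μL + 2800 μL = 3000 μL total → factor 3000/200 = 15
Step 4: 80 μL brought to 1200 μL → factor 1200/80 = 15
Overall dilution factor = 6 × 10 × 15 × 15 = 13500
Final = 25.0 mg/mL / 13500 = 0.001852 mg/mL = 1.85 μg/mL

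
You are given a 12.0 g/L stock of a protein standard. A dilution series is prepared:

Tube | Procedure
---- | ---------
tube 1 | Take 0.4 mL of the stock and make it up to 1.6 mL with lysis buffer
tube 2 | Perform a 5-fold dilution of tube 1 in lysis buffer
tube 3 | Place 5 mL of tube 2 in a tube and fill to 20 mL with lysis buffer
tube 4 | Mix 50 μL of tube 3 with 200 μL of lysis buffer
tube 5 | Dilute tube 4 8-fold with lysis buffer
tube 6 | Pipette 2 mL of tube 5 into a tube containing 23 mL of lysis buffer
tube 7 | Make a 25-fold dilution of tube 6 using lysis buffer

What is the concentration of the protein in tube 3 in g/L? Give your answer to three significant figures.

0.150 g/L

Step 1: 0.4 mL brought to 1.6 mL → factor 1.6/0.4 = 4
Step 2: 5-fold → factor 5
Step 3: 5 mL brought to 20 mL → factor 20/5 = 4
Dilution factor through tube 3 = 4 × 5 × 4 = 80
[tube 3] = 12.0 g/L / 80 = 0.150 g/L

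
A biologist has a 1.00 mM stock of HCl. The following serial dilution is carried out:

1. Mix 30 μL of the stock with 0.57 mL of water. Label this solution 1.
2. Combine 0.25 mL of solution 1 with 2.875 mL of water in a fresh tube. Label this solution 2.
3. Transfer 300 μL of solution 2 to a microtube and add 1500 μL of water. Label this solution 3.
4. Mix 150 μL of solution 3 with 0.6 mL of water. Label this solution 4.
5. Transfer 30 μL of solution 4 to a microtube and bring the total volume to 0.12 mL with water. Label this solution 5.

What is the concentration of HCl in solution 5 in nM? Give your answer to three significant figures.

33.3 nM

Step 1: 30 μL + 0.57 mL = 600 μL total → factor 600/30 = 20
Step 2: 0.25 mL + 2.875 mL = 3.125 mL total → factor 3.125/0.25 = 12.5
Step 3: 300 μL + 1500 μL = 1800 μL total → factor 1800/300 = 6
Step 4: 150 μL + 0.6 mL = 750 μL total → factor 750/150 = 5
Step 5: 30 μL brought to 0.12 mL → factor 120/30 = 4
Overall dilution factor = 20 × 12.5 × 6 × 5 × 4 = 30000
Final = 1.00 mM / 30000 = 3.333 × 10^-5 mM = 33.3 nM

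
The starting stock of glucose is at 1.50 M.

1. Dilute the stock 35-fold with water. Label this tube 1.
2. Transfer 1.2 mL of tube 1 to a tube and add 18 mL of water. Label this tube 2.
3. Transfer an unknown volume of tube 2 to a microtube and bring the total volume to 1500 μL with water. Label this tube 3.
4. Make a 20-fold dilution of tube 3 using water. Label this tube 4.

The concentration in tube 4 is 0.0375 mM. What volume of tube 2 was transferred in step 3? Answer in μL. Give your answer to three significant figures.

Step 1: 35-fold → factor 35
Step 2: 1.2 mL + 18 mL = 19.2 mL total → factor 19.2/1.2 = 16
Step 3: v brought to 1500 μL → factor = 1500 μL/v
Step 4: 20-fold → factor 20
Product of known-step factors = 11200
Overall factor = 1.50 M / (0.0375 mM) = 40000
Step-3 factor = 40000 / 11200 = 3.5714
v = 1500 μL / 3.5714 = 420 μL

420 μL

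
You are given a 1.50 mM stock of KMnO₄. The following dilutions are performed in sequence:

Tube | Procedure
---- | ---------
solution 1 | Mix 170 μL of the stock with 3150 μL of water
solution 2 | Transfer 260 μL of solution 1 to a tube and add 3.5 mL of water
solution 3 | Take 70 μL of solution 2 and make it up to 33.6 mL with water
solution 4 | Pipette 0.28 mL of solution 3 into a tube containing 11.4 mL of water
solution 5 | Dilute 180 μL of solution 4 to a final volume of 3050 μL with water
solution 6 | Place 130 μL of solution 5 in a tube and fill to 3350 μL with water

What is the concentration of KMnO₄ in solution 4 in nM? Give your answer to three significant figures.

0.265 nM

Step 1: 170 μL + 3150 μL = 3320 μL total → factor 3320/170 = 19.529
Step 2: 260 μL + 3.5 mL = 3760 μL total → factor 3760/260 = 14.462
Step 3: 70 μL brought to 33.6 mL → factor 33600/70 = 480
Step 4: 0.28 mL + 11.4 mL = 11.68 mL total → factor 11.68/0.28 = 41.714
Dilution factor through solution 4 = 19.529 × 14.462 × 480 × 41.714 = 5.655 × 10^6
[solution 4] = 1.50 mM / 5.655 × 10^6 = 2.653 × 10^-7 mM = 0.265 nM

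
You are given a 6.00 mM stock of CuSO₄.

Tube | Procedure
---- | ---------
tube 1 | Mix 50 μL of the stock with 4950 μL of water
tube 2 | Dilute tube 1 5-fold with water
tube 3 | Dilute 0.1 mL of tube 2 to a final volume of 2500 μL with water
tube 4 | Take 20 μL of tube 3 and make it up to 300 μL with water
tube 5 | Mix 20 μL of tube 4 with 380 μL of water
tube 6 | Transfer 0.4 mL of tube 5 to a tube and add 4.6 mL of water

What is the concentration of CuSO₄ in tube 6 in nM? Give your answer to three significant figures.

Step 1: 50 μL + 4950 μL = 5000 μL total → factor 5000/50 = 100
Step 2: 5-fold → factor 5
Step 3: 0.1 mL brought to 2500 μL → factor 2.5/0.1 = 25
Step 4: 20 μL brought to 300 μL → factor 300/20 = 15
Step 5: 20 μL + 380 μL = 400 μL total → factor 400/20 = 20
Step 6: 0.4 mL + 4.6 mL = 5 mL total → factor 5/0.4 = 12.5
Overall dilution factor = 100 × 5 × 25 × 15 × 20 × 12.5 = 4.6875 × 10^7
Final = 6.00 mM / 4.6875 × 10^7 = 1.280 × 10^-7 mM = 0.128 nM

0.128 nM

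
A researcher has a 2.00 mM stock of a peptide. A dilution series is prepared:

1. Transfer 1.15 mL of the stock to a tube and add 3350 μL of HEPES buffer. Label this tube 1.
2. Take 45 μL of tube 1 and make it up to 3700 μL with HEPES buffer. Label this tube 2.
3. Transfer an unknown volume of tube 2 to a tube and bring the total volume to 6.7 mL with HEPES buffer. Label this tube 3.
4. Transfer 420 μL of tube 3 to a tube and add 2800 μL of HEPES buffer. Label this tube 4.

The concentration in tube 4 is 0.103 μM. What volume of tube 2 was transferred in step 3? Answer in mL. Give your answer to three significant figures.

Step 1: 1.15 mL + 3350 μL = 4.5 mL total → factor 4.5/1.15 = 3.913
Step 2: 45 μL brought to 3700 μL → factor 3700/45 = 82.222
Step 3: v brought to 6.7 mL → factor = 6.7 mL/v
Step 4: 420 μL + 2800 μL = 3220 μL total → factor 3220/420 = 7.6667
Product of known-step factors = 2466.7
Overall factor = 2.00 mM / (0.103 μM) = 19417
Step-3 factor = 19417 / 2466.7 = 7.8719
v = 6.7 mL / 7.8719 = 0.851 mL

0.851 mL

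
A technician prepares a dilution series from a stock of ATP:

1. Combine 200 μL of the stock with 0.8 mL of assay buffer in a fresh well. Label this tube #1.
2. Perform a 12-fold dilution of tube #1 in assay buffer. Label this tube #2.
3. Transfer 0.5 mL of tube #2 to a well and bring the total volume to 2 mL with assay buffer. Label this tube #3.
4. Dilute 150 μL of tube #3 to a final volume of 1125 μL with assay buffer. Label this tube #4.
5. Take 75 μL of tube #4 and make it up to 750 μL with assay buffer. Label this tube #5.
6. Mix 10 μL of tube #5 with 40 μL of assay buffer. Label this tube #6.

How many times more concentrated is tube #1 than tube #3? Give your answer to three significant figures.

48.0

Step 1: 200 μL + 0.8 mL = 1000 μL total → factor 1000/200 = 5
Step 2: 12-fold → factor 12
Step 3: 0.5 mL brought to 2 mL → factor 2/0.5 = 4
Dilution factor to tube #1 = 5; to tube #3 = 240
[tube #1]/[tube #3] = (factor to tube #3)/(factor to tube #1) = 240/5 = 48.0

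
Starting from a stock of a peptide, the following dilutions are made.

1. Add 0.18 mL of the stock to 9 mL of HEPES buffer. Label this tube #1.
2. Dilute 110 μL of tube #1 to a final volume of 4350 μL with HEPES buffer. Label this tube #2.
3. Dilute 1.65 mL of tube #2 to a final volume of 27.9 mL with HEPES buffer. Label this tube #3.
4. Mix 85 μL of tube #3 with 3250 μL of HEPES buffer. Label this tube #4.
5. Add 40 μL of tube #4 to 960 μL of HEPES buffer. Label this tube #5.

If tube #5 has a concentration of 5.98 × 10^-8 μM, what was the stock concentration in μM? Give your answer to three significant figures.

2.00 μM

Step 1: 0.18 mL + 9 mL = 9.18 mL total → factor 9.18/0.18 = 51
Step 2: 110 μL brought to 4350 μL → factor 4350/110 = 39.545
Step 3: 1.65 mL brought to 27.9 mL → factor 27.9/1.65 = 16.909
Step 4: 85 μL + 3250 μL = 3335 μL total → factor 3335/85 = 39.235
Step 5: 40 μL + 960 μL = 1000 μL total → factor 1000/40 = 25
Overall dilution factor = 51 × 39.545 × 16.909 × 39.235 × 25 = 3.3451 × 10^7
Stock = 5.98 × 10^-8 μM × 3.3451 × 10^7 = 2.00 μM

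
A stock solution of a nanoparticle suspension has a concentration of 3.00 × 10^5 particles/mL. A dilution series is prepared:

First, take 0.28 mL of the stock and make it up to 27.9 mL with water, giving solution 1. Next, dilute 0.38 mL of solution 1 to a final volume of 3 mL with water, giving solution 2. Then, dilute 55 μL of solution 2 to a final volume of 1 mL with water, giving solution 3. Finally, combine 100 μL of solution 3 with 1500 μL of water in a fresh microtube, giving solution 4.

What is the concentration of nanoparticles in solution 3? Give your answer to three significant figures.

Step 1: 0.28 mL brought to 27.9 mL → factor 27.9/0.28 = 99.643
Step 2: 0.38 mL brought to 3 mL → factor 3/0.38 = 7.8947
Step 3: 55 μL brought to 1 mL → factor 1000/55 = 18.182
Dilution factor through solution 3 = 99.643 × 7.8947 × 18.182 = 14303
[solution 3] = 3.00 × 10^5 particles/mL / 14303 = 21.0 particles/mL

21.0 particles/mL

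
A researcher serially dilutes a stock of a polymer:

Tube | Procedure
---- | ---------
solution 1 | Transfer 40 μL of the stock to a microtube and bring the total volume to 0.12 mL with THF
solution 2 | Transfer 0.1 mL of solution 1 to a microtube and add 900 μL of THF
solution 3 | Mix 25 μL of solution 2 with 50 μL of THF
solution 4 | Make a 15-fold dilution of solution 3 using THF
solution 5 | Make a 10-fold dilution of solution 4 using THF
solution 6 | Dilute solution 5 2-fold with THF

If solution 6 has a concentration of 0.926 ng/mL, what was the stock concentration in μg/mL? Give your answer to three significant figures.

25.0 μg/mL

Step 1: 40 μL brought to 0.12 mL → factor 120/40 = 3
Step 2: 0.1 mL + 900 μL = 1 mL total → factor 1/0.1 = 10
Step 3: 25 μL + 50 μL = 75 μL total → factor 75/25 = 3
Step 4: 15-fold → factor 15
Step 5: 10-fold → factor 10
Step 6: 2-fold → factor 2
Overall dilution factor = 3 × 10 × 3 × 15 × 10 × 2 = 27000
Stock = 0.926 ng/mL × 27000 = 2.500 × 10^4 ng/mL = 25.0 μg/mL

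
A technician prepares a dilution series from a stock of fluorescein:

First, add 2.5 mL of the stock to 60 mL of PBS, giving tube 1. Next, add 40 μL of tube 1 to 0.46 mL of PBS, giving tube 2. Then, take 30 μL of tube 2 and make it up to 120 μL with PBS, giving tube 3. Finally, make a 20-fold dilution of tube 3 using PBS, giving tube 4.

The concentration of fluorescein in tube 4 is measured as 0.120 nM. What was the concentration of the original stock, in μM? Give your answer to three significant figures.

3.00 μM

Step 1: 2.5 mL + 60 mL = 62.5 mL total → factor 62.5/2.5 = 25
Step 2: 40 μL + 0.46 mL = 500 μL total → factor 500/40 = 12.5
Step 3: 30 μL brought to 120 μL → factor 120/30 = 4
Step 4: 20-fold → factor 20
Overall dilution factor = 25 × 12.5 × 4 × 20 = 25000
Stock = 0.120 nM × 25000 = 3000 nM = 3.00 μM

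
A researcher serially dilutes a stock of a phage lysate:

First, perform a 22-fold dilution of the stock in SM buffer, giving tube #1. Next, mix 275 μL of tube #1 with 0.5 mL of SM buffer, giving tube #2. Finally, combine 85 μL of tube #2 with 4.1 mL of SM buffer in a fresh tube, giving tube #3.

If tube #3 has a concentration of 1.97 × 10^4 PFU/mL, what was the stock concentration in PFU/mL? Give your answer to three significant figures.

Step 1: 22-fold → factor 22
Step 2: 275 μL + 0.5 mL = 775 μL total → factor 775/275 = 2.8182
Step 3: 85 μL + 4.1 mL = 4185 μL total → factor 4185/85 = 49.235
Overall dilution factor = 22 × 2.8182 × 49.235 = 3052.6
Stock = 1.97 × 10^4 PFU/mL × 3052.6 = 6.01 × 10^7 PFU/mL

6.01 × 10^7 PFU/mL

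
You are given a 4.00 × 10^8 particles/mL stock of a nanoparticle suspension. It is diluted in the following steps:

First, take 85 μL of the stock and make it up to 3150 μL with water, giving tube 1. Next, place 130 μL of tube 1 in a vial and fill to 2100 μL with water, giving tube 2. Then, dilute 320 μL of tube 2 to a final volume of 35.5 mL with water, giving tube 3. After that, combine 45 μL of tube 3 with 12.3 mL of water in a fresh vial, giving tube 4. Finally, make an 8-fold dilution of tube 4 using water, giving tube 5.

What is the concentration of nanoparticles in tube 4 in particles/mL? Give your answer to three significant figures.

Step 1: 85 μL brought to 3150 μL → factor 3150/85 = 37.059
Step 2: 130 μL brought to 2100 μL → factor 2100/130 = 16.154
Step 3: 320 μL brought to 35.5 mL → factor 35500/320 = 110.94
Step 4: 45 μL + 12.3 mL = 12345 μL total → factor 12345/45 = 274.33
Dilution factor through tube 4 = 37.059 × 16.154 × 110.94 × 274.33 = 1.8219 × 10^7
[tube 4] = 4.00 × 10^8 particles/mL / 1.8219 × 10^7 = 22.0 particles/mL

22.0 particles/mL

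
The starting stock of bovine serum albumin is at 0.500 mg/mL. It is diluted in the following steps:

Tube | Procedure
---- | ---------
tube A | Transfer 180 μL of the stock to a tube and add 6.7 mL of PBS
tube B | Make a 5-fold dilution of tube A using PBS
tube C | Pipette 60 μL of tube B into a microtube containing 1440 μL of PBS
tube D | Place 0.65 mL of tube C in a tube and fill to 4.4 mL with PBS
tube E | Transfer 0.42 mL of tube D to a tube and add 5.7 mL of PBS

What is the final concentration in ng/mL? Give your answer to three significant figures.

1.06 ng/mL

Step 1: 180 μL + 6.7 mL = 6880 μL total → factor 6880/180 = 38.222
Step 2: 5-fold → factor 5
Step 3: 60 μL + 1440 μL = 1500 μL total → factor 1500/60 = 25
Step 4: 0.65 mL brought to 4.4 mL → factor 4.4/0.65 = 6.7692
Step 5: 0.42 mL + 5.7 mL = 6.12 mL total → factor 6.12/0.42 = 14.571
Overall dilution factor = 38.222 × 5 × 25 × 6.7692 × 14.571 = 4.7127 × 10^5
Final = 0.500 mg/mL / 4.7127 × 10^5 = 1.061 × 10^-6 mg/mL = 1.06 ng/mL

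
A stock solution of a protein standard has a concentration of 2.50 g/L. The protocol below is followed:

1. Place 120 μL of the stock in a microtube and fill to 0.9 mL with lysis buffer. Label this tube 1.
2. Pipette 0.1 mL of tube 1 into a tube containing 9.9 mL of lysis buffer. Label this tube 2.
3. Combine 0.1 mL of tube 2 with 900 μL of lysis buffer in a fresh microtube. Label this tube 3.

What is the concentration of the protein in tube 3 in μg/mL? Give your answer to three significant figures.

0.333 μg/mL

Step 1: 120 μL brought to 0.9 mL → factor 900/120 = 7.5
Step 2: 0.1 mL + 9.9 mL = 10 mL total → factor 10/0.1 = 100
Step 3: 0.1 mL + 900 μL = 1 mL total → factor 1/0.1 = 10
Overall dilution factor = 7.5 × 100 × 10 = 7500
Final = 2.50 g/L / 7500 = 0.0003333 g/L = 0.333 μg/mL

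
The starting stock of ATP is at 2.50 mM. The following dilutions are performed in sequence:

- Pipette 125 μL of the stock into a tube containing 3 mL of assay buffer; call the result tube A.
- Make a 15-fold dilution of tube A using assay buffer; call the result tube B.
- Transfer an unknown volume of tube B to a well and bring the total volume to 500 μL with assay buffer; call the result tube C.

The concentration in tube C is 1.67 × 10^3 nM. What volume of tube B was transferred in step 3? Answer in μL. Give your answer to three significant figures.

125 μL

Step 1: 125 μL + 3 mL = 3125 μL total → factor 3125/125 = 25
Step 2: 15-fold → factor 15
Step 3: v brought to 500 μL → factor = 500 μL/v
Product of known-step factors = 375
Overall factor = 2.50 mM / (1.67 × 10^3 nM) = 1497
Step-3 factor = 1497 / 375 = 3.992
v = 500 μL / 3.992 = 125 μL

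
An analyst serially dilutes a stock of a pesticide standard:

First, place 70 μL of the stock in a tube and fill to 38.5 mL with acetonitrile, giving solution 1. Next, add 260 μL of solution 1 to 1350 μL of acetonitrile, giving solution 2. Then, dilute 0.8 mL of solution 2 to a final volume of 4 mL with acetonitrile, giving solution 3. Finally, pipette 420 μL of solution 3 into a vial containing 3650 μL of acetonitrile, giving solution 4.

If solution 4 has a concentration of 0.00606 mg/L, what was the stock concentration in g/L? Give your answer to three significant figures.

Step 1: 70 μL brought to 38.5 mL → factor 38500/70 = 550
Step 2: 260 μL + 1350 μL = 1610 μL total → factor 1610/260 = 6.1923
Step 3: 0.8 mL brought to 4 mL → factor 4/0.8 = 5
Step 4: 420 μL + 3650 μL = 4070 μL total → factor 4070/420 = 9.6905
Overall dilution factor = 550 × 6.1923 × 5 × 9.6905 = 1.6502 × 10^5
Stock = 0.00606 mg/L × 1.6502 × 10^5 = 1000 mg/L = 1.00 g/L

1.00 g/L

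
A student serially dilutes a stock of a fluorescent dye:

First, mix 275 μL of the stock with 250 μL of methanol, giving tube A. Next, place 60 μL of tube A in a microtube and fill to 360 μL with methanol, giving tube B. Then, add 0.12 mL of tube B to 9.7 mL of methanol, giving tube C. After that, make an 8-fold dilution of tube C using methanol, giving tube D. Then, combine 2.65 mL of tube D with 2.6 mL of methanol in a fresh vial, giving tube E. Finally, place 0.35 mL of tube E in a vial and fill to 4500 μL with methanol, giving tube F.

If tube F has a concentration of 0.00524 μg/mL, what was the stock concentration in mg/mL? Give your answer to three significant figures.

1.00 mg/mL

Step 1: 275 μL + 250 μL = 525 μL total → factor 525/275 = 1.9091
Step 2: 60 μL brought to 360 μL → factor 360/60 = 6
Step 3: 0.12 mL + 9.7 mL = 9.82 mL total → factor 9.82/0.12 = 81.833
Step 4: 8-fold → factor 8
Step 5: 2.65 mL + 2.6 mL = 5.25 mL total → factor 5.25/2.65 = 1.9811
Step 6: 0.35 mL brought to 4500 μL → factor 4.5/0.35 = 12.857
Overall dilution factor = 1.9091 × 6 × 81.833 × 8 × 1.9811 × 12.857 = 1.9101 × 10^5
Stock = 0.00524 μg/mL × 1.9101 × 10^5 = 1001 μg/mL = 1.00 mg/mL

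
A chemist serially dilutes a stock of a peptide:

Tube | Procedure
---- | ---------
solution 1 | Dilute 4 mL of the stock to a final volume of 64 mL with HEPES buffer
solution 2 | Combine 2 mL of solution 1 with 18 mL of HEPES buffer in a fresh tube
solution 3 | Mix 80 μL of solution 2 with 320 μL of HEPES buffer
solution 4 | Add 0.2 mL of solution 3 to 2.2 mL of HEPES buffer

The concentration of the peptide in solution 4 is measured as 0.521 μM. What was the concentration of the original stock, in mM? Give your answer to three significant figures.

Step 1: 4 mL brought to 64 mL → factor 64/4 = 16
Step 2: 2 mL + 18 mL = 20 mL total → factor 20/2 = 10
Step 3: 80 μL + 320 μL = 400 μL total → factor 400/80 = 5
Step 4: 0.2 mL + 2.2 mL = 2.4 mL total → factor 2.4/0.2 = 12
Overall dilution factor = 16 × 10 × 5 × 12 = 9600
Stock = 0.521 μM × 9600 = 5002 μM = 5.00 mM

5.00 mM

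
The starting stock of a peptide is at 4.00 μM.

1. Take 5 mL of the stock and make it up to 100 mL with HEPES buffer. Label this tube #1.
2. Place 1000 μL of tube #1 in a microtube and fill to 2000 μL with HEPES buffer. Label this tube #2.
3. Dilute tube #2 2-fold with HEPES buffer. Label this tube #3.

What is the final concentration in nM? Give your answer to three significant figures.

50.0 nM

Step 1: 5 mL brought to 100 mL → factor 100/5 = 20
Step 2: 1000 μL brought to 2000 μL → factor 2000/1000 = 2
Step 3: 2-fold → factor 2
Overall dilution factor = 20 × 2 × 2 = 80
Final = 4.00 μM / 80 = 0.05000 μM = 50.0 nM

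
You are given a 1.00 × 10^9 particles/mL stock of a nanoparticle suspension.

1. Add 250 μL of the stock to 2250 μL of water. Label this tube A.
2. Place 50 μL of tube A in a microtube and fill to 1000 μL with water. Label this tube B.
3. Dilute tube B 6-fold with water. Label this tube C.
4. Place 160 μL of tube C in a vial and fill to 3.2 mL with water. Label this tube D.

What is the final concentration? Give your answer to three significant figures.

Step 1: 250 μL + 2250 μL = 2500 μL total → factor 2500/250 = 10
Step 2: 50 μL brought to 1000 μL → factor 1000/50 = 20
Step 3: 6-fold → factor 6
Step 4: 160 μL brought to 3.2 mL → factor 3200/160 = 20
Overall dilution factor = 10 × 20 × 6 × 20 = 24000
Final = 1.00 × 10^9 particles/mL / 24000 = 4.17 × 10^4 particles/mL

4.17 × 10^4 particles/mL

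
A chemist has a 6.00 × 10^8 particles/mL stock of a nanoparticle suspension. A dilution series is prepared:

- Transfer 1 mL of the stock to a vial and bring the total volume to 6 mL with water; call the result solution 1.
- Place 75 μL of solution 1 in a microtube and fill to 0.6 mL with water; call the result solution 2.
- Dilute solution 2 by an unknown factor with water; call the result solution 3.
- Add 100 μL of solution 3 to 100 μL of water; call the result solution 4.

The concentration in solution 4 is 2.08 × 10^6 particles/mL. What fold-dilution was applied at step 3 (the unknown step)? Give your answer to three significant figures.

3.00-fold

Step 1: 1 mL brought to 6 mL → factor 6/1 = 6
Step 2: 75 μL brought to 0.6 mL → factor 600/75 = 8
Step 3: unknown factor x
Step 4: 100 μL + 100 μL = 200 μL total → factor 200/100 = 2
Product of known-step factors = 96
Overall factor = 6.00 × 10^8 particles/mL / (2.08 × 10^6 particles/mL) = 288.46
x = 288.46 / 96 = 3.00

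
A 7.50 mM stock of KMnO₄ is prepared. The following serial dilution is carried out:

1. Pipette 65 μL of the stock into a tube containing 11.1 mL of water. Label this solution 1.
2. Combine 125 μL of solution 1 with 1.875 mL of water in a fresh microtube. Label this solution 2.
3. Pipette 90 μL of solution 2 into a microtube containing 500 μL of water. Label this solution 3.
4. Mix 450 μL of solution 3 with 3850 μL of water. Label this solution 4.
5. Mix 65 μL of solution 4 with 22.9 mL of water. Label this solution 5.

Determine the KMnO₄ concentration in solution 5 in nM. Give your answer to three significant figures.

0.123 nM

Step 1: 65 μL + 11.1 mL = 11165 μL total → factor 11165/65 = 171.77
Step 2: 125 μL + 1.875 mL = 2000 μL total → factor 2000/125 = 16
Step 3: 90 μL + 500 μL = 590 μL total → factor 590/90 = 6.5556
Step 4: 450 μL + 3850 μL = 4300 μL total → factor 4300/450 = 9.5556
Step 5: 65 μL + 22.9 mL = 22965 μL total → factor 22965/65 = 353.31
Overall dilution factor = 171.77 × 16 × 6.5556 × 9.5556 × 353.31 = 6.0825 × 10^7
Final = 7.50 mM / 6.0825 × 10^7 = 1.233 × 10^-7 mM = 0.123 nM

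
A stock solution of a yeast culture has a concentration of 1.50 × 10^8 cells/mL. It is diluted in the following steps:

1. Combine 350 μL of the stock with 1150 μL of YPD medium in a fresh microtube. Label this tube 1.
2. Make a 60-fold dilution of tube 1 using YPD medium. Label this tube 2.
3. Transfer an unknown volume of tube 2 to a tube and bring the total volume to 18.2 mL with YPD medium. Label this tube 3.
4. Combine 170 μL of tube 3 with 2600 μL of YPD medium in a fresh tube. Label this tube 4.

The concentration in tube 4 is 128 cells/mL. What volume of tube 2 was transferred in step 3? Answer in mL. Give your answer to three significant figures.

0.0651 mL

Step 1: 350 μL + 1150 μL = 1500 μL total → factor 1500/350 = 4.2857
Step 2: 60-fold → factor 60
Step 3: v brought to 18.2 mL → factor = 18.2 mL/v
Step 4: 170 μL + 2600 μL = 2770 μL total → factor 2770/170 = 16.294
Product of known-step factors = 4189.9
Overall factor = 1.50 × 10^8 cells/mL / (128 cells/mL) = 1.1719 × 10^6
Step-3 factor = 1.1719 × 10^6 / 4189.9 = 279.69
v = 18.2 mL / 279.69 = 0.0651 mL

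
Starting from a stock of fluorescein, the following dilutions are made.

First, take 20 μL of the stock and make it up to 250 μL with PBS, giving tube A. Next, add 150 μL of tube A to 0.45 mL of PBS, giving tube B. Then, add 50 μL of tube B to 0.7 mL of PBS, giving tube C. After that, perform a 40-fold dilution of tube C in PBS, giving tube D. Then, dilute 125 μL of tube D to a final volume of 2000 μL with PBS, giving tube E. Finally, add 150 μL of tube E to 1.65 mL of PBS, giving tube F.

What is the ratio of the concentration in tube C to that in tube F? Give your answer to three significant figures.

Step 1: 20 μL brought to 250 μL → factor 250/20 = 12.5
Step 2: 150 μL + 0.45 mL = 600 μL total → factor 600/150 = 4
Step 3: 50 μL + 0.7 mL = 750 μL total → factor 750/50 = 15
Step 4: 40-fold → factor 40
Step 5: 125 μL brought to 2000 μL → factor 2000/125 = 16
Step 6: 150 μL + 1.65 mL = 1800 μL total → factor 1800/150 = 12
Dilution factor to tube C = 750; to tube F = 5.76 × 10^6
[tube C]/[tube F] = (factor to tube F)/(factor to tube C) = 5.76 × 10^6/750 = 7.68 × 10^3

7.68 × 10^3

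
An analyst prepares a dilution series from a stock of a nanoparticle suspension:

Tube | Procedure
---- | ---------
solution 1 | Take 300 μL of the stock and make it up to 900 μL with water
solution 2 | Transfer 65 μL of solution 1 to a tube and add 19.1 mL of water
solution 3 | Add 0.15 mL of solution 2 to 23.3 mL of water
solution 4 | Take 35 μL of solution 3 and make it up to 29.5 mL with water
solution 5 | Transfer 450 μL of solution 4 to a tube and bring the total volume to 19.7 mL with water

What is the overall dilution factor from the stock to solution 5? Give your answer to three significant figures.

Step 1: 300 μL brought to 900 μL → factor 900/300 = 3
Step 2: 65 μL + 19.1 mL = 19165 μL total → factor 19165/65 = 294.85
Step 3: 0.15 mL + 23.3 mL = 23.45 mL total → factor 23.45/0.15 = 156.33
Step 4: 35 μL brought to 29.5 mL → factor 29500/35 = 842.86
Step 5: 450 μL brought to 19.7 mL → factor 19700/450 = 43.778
Overall dilution factor = 3 × 294.85 × 156.33 × 842.86 × 43.778 = 5.1024 × 10^9

5.10 × 10^9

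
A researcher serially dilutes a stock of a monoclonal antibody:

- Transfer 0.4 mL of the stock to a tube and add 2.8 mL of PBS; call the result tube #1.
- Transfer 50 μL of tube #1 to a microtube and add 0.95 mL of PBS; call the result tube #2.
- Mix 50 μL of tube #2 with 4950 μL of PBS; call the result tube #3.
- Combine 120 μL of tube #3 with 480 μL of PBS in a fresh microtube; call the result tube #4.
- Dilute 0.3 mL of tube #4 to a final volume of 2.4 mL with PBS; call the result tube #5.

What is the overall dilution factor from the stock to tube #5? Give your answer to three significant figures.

Step 1: 0.4 mL + 2.8 mL = 3.2 mL total → factor 3.2/0.4 = 8
Step 2: 50 μL + 0.95 mL = 1000 μL total → factor 1000/50 = 20
Step 3: 50 μL + 4950 μL = 5000 μL total → factor 5000/50 = 100
Step 4: 120 μL + 480 μL = 600 μL total → factor 600/120 = 5
Step 5: 0.3 mL brought to 2.4 mL → factor 2.4/0.3 = 8
Overall dilution factor = 8 × 20 × 100 × 5 × 8 = 6.4 × 10^5

6.40 × 10^5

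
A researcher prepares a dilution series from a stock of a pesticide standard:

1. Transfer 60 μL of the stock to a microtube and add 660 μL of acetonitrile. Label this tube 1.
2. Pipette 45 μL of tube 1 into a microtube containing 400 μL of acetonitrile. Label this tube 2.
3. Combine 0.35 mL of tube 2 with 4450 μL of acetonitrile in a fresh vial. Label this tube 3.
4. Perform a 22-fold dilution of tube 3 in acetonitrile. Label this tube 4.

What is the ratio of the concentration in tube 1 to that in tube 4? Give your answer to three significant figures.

2.98 × 10^3

Step 1: 60 μL + 660 μL = 720 μL total → factor 720/60 = 12
Step 2: 45 μL + 400 μL = 445 μL total → factor 445/45 = 9.8889
Step 3: 0.35 mL + 4450 μL = 4.8 mL total → factor 4.8/0.35 = 13.714
Step 4: 22-fold → factor 22
Dilution factor to tube 1 = 12; to tube 4 = 35803
[tube 1]/[tube 4] = (factor to tube 4)/(factor to tube 1) = 35803/12 = 2.98 × 10^3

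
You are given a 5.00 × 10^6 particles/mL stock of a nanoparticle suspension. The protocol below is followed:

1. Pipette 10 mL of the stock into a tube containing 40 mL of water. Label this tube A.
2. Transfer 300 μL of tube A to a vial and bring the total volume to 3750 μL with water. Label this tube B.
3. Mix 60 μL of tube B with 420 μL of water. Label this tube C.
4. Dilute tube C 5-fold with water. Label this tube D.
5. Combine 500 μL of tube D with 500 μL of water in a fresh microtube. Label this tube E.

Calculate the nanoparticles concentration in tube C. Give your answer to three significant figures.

Step 1: 10 mL + 40 mL = 50 mL total → factor 50/10 = 5
Step 2: 300 μL brought to 3750 μL → factor 3750/300 = 12.5
Step 3: 60 μL + 420 μL = 480 μL total → factor 480/60 = 8
Dilution factor through tube C = 5 × 12.5 × 8 = 500
[tube C] = 5.00 × 10^6 particles/mL / 500 = 1.00 × 10^4 particles/mL

1.00 × 10^4 particles/mL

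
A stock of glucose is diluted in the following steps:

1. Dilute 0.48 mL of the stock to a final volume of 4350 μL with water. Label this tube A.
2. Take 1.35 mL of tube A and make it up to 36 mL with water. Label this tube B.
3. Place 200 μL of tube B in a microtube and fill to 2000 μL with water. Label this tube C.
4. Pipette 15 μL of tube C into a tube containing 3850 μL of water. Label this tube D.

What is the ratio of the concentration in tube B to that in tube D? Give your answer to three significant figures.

2.58 × 10^3

Step 1: 0.48 mL brought to 4350 μL → factor 4.35/0.48 = 9.0625
Step 2: 1.35 mL brought to 36 mL → factor 36/1.35 = 26.667
Step 3: 200 μL brought to 2000 μL → factor 2000/200 = 10
Step 4: 15 μL + 3850 μL = 3865 μL total → factor 3865/15 = 257.67
Dilution factor to tube B = 241.67; to tube D = 6.2269 × 10^5
[tube B]/[tube D] = (factor to tube D)/(factor to tube B) = 6.2269 × 10^5/241.67 = 2.58 × 10^3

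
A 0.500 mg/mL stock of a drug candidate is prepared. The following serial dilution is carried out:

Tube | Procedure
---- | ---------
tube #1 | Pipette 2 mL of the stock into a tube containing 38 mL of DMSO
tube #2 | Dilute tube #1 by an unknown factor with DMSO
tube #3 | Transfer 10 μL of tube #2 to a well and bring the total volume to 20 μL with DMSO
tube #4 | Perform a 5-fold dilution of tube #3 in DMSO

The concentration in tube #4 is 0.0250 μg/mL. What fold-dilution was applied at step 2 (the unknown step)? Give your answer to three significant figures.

Step 1: 2 mL + 38 mL = 40 mL total → factor 40/2 = 20
Step 2: unknown factor x
Step 3: 10 μL brought to 20 μL → factor 20/10 = 2
Step 4: 5-fold → factor 5
Product of known-step factors = 200
Overall factor = 0.500 mg/mL / (0.0250 μg/mL) = 20000
x = 20000 / 200 = 100

100-fold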